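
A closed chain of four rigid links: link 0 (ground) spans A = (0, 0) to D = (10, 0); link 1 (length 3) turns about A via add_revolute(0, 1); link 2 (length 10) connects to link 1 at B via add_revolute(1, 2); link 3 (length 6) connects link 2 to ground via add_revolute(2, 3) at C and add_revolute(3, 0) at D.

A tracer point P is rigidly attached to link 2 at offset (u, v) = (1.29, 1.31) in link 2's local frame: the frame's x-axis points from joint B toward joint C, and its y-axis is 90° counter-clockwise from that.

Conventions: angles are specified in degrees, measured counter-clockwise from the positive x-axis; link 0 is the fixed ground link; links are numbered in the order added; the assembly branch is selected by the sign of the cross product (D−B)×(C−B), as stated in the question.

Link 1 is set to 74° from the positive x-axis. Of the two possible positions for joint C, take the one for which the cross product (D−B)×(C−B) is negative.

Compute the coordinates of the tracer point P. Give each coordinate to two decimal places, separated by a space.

A=(0,0), D=(10.00,0)
B = A + 3.00·(cos74°, sin74°) = (0.8269, 2.8838)
|BD| = 9.6157
circle(B,10.00) ∩ circle(D,6.00): a=8.1357, h=5.8146
  candidates: C₊=(10.3320,5.9908) cross=55.912; C₋=(6.8443,-5.1031) cross=-55.912
  branch - wants cross < 0 → take C=(6.8443,-5.1031) (cross=-55.912)
ex = (C−B)/|BC| = (0.6017,-0.7987); ey = (0.7987,0.6017)
P = B + 1.29·ex + 1.31·ey = (2.6494,2.6418)

2.65 2.64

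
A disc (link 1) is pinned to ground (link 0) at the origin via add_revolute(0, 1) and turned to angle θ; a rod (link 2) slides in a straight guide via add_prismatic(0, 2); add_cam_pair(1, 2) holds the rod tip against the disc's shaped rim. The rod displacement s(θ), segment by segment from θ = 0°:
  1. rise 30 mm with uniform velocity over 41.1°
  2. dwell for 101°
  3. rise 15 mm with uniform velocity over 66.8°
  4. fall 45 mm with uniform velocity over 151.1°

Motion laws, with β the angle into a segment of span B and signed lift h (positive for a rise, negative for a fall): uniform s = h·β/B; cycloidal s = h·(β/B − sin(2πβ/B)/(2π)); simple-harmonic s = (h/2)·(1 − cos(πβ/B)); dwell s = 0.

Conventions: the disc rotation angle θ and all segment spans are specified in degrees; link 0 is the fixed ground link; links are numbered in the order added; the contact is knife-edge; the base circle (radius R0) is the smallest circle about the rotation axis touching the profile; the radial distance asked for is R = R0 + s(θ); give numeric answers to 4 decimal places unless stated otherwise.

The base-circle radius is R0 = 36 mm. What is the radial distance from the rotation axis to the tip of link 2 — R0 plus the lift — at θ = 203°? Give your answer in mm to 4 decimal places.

segment 1 (0° to 41.1°, uniform, h = 30) is passed completely: s = 0.0000 + (30) = 30.0000
segment 2 (41.1° to 142.1°, dwell): s unchanged at 30.0000
θ = 203° falls in segment 3 (142.1° to 208.9°, uniform, h = 15): β = 203 − 142.1 = 60.9°, B = 66.8°; Δs = 15·60.9/66.8 = 13.6751; s = 30.0000 + 13.6751 = 43.6751
R = R0 + s = 36 + 43.6751 = 79.6751

79.6751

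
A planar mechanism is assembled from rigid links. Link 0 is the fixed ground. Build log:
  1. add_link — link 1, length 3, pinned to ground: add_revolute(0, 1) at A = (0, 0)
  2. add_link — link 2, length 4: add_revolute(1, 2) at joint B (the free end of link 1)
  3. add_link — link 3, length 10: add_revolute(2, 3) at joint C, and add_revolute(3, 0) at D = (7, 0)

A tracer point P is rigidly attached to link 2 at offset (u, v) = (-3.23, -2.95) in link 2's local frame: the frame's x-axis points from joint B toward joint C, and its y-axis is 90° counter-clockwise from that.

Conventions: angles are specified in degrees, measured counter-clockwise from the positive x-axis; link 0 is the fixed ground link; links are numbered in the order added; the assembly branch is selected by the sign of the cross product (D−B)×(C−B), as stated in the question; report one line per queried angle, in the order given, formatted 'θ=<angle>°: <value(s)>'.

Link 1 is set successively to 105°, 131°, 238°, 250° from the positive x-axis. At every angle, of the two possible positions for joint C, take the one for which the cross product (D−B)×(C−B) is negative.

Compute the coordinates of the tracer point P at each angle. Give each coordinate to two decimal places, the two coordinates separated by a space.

A=(0,0), D=(7.00,0)
θ=105°: B = A + 3.00·(cos105°, sin105°) = (-0.7765, 2.8978)
θ=105°: |BD| = 8.2988
θ=105°: circle(B,4.00) ∩ circle(D,10.00): a=-0.9116, h=3.8947
θ=105°:   candidates: C₊=(-0.2707,6.8657) cross=32.322; C₋=(-2.9906,-0.4335) cross=-32.322
θ=105°:   branch - wants cross < 0 → take C=(-2.9906,-0.4335) (cross=-32.322)
θ=105°: ex = (C−B)/|BC| = (-0.5535,-0.8328); ey = (0.8328,-0.5535)
θ=105°: P = B + -3.23·ex + -2.95·ey = (-1.4454,7.2207)
θ=131°: B = A + 3.00·(cos131°, sin131°) = (-1.9682, 2.2641)
θ=131°: |BD| = 9.2496
θ=131°: circle(B,4.00) ∩ circle(D,10.00): a=0.0840, h=3.9991
θ=131°:   candidates: C₊=(-0.9078,6.1210) cross=36.990; C₋=(-2.8656,-1.6339) cross=-36.990
θ=131°:   branch - wants cross < 0 → take C=(-2.8656,-1.6339) (cross=-36.990)
θ=131°: ex = (C−B)/|BC| = (-0.2244,-0.9745); ey = (0.9745,-0.2244)
θ=131°: P = B + -3.23·ex + -2.95·ey = (-4.1183,6.0736)
θ=238°: B = A + 3.00·(cos238°, sin238°) = (-1.5898, -2.5441)
θ=238°: |BD| = 8.9586
θ=238°: circle(B,4.00) ∩ circle(D,10.00): a=-0.2089, h=3.9945
θ=238°:   candidates: C₊=(-2.9245,1.2266) cross=35.786; C₋=(-0.6557,-6.4336) cross=-35.786
θ=238°:   branch - wants cross < 0 → take C=(-0.6557,-6.4336) (cross=-35.786)
θ=238°: ex = (C−B)/|BC| = (0.2335,-0.9724); ey = (0.9724,0.2335)
θ=238°: P = B + -3.23·ex + -2.95·ey = (-5.2125,-0.0923)
θ=250°: B = A + 3.00·(cos250°, sin250°) = (-1.0261, -2.8191)
θ=250°: |BD| = 8.5068
θ=250°: circle(B,4.00) ∩ circle(D,10.00): a=-0.6839, h=3.9411
θ=250°:   candidates: C₊=(-2.9773,0.6727) cross=33.526; C₋=(-0.3652,-6.7641) cross=-33.526
θ=250°:   branch - wants cross < 0 → take C=(-0.3652,-6.7641) (cross=-33.526)
θ=250°: ex = (C−B)/|BC| = (0.1652,-0.9863); ey = (0.9863,0.1652)
θ=250°: P = B + -3.23·ex + -2.95·ey = (-4.4691,-0.1208)

θ=105°: -1.45 7.22
θ=131°: -4.12 6.07
θ=238°: -5.21 -0.09
θ=250°: -4.47 -0.12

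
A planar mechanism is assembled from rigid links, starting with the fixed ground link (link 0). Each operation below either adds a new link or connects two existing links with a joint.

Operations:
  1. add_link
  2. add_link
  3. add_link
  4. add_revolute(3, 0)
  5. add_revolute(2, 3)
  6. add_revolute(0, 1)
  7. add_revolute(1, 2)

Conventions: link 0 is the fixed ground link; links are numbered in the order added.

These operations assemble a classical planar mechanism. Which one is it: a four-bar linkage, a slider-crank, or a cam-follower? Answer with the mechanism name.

links: 4 (incl. ground); joints: 4 revolute, 0 prismatic, 0 higher (cam) pair, forming one closed loop
4 links in a single 4R loop → four-bar linkage

four-bar linkage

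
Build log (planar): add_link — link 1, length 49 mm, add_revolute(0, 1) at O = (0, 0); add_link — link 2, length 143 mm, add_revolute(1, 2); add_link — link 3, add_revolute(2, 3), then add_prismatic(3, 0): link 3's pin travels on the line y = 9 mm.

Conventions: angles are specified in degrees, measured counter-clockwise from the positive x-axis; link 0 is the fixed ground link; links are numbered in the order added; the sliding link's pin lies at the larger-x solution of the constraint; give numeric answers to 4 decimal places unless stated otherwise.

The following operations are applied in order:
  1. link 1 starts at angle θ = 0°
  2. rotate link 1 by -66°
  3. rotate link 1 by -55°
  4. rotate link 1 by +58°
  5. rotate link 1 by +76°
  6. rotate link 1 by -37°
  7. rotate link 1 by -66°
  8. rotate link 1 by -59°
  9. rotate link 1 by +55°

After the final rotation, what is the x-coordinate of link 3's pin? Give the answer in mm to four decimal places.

geometry: r = 49 mm, L = 143 mm, e = 9 mm; θ starts at 0°
rotate link 1 by -66°: θ ← 0° -66° = -66°
rotate link 1 by -55°: θ ← -66° -55° = -121°
rotate link 1 by +58°: θ ← -121° +58° = -63°
rotate link 1 by +76°: θ ← -63° +76° = 13°
rotate link 1 by -37°: θ ← 13° -37° = -24°
rotate link 1 by -66°: θ ← -24° -66° = -90°
rotate link 1 by -59°: θ ← -90° -59° = -149°
rotate link 1 by +55°: θ ← -149° +55° = -94°
crank pin P = (r cos θ, r sin θ) = (-3.418067, -48.880638)
h = r sin θ − e = -48.880638 − 9 = -57.880638
x = r cos θ + √(L² − h²) = -3.418067 + 130.762501 = 127.344434

127.3444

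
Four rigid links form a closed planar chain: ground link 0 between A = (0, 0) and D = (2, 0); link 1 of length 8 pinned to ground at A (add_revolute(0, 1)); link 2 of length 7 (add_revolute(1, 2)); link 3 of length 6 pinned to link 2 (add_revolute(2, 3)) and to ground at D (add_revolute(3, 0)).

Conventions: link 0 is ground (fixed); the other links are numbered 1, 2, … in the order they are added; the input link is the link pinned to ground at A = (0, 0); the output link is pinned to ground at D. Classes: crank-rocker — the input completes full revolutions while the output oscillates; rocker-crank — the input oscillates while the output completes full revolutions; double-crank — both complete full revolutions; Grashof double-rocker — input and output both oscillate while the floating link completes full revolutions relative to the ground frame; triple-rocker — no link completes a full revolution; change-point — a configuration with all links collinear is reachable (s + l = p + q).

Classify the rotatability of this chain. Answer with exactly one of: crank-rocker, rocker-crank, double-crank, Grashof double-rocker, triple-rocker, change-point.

lengths: ground=2, input=8, coupler=7, output=6
sorted: s=2 (shortest), l=8 (longest), p+q=13
s + l = 10 vs p + q = 13
s + l < p + q (Grashof) with shortest = ground link → double-crank

double-crank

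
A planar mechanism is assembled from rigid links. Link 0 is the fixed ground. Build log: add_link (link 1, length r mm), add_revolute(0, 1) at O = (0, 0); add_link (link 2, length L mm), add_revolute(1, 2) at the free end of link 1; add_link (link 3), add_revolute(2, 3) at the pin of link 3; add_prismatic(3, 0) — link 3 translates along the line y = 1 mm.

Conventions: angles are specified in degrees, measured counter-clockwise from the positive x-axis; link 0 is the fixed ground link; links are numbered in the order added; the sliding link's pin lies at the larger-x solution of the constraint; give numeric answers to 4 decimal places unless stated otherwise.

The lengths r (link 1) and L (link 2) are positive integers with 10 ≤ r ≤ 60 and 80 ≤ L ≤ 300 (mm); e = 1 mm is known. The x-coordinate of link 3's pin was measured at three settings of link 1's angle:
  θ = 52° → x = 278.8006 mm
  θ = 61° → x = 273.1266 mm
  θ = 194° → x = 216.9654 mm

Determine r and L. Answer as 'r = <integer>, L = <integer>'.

constraint per measurement: (x − r cos θ)² + (r sin θ − e)² = L²
subtracting the θ₁ and θ₂ equations cancels the r² and L² terms:
r = (x₁² − x₂²) / (2[(x₁cos θ₁ + e sin θ₁) − (x₂cos θ₂ + e sin θ₂)]) = 39.9997 → r = 40
L² = (x₁ − r cos θ₁)² + (r sin θ₁ − e)² = 65535.9906 → L = 256.0000 → L = 256
check at θ₃=194°: x = 216.9654 (printed 216.9654) ✓

r = 40, L = 256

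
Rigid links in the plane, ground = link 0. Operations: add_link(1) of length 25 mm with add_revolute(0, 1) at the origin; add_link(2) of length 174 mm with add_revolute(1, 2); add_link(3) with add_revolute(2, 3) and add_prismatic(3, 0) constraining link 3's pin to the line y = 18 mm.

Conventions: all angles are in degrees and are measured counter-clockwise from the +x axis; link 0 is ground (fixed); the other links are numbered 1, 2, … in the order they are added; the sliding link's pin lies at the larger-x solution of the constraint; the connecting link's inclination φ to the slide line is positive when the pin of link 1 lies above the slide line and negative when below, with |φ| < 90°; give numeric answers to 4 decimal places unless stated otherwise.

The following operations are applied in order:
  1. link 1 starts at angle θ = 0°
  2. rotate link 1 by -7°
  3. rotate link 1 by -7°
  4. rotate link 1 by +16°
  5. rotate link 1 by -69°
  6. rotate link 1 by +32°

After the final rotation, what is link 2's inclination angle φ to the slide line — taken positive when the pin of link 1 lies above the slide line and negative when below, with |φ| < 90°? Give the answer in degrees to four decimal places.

geometry: r = 25 mm, L = 174 mm, e = 18 mm; θ starts at 0°
rotate link 1 by -7°: θ ← 0° -7° = -7°
rotate link 1 by -7°: θ ← -7° -7° = -14°
rotate link 1 by +16°: θ ← -14° +16° = 2°
rotate link 1 by -69°: θ ← 2° -69° = -67°
rotate link 1 by +32°: θ ← -67° +32° = -35°
h = r sin θ − e = -14.339411 − 18 = -32.339411
sin φ = h / L = -32.339411 / 174 = -0.18585868
φ = arcsin(-0.18585868) = -10.711200°

-10.7112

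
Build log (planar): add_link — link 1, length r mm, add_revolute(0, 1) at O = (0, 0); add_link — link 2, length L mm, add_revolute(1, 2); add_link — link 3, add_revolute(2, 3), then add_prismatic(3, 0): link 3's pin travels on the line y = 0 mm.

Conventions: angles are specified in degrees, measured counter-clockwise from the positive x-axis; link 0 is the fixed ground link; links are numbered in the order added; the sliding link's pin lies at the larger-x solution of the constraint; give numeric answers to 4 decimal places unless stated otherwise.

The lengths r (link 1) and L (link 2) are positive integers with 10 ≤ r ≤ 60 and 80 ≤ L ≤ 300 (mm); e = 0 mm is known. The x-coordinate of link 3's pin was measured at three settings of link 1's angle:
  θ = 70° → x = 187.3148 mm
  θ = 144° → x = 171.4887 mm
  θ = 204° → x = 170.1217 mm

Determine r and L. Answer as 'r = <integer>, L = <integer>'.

constraint per measurement: (x − r cos θ)² + (r sin θ − e)² = L²
subtracting the θ₁ and θ₂ equations cancels the r² and L² terms:
r = (x₁² − x₂²) / (2[(x₁cos θ₁ + e sin θ₁) − (x₂cos θ₂ + e sin θ₂)]) = 14.0000 → r = 14
L² = (x₁ − r cos θ₁)² + (r sin θ₁ − e)² = 33489.0021 → L = 183.0000 → L = 183
check at θ₃=204°: x = 170.1217 (printed 170.1217) ✓

r = 14, L = 183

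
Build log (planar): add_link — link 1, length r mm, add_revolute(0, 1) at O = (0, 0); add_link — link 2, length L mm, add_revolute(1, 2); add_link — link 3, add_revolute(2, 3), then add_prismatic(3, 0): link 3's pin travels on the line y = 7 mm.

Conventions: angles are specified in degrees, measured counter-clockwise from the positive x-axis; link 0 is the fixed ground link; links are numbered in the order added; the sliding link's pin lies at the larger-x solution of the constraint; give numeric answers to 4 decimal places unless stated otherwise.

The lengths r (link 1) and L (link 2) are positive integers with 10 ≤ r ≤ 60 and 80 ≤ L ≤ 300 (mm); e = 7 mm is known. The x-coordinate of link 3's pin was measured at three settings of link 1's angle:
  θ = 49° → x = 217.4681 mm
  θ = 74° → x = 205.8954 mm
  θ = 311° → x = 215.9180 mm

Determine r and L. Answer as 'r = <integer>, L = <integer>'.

constraint per measurement: (x − r cos θ)² + (r sin θ − e)² = L²
subtracting the θ₁ and θ₂ equations cancels the r² and L² terms:
r = (x₁² − x₂²) / (2[(x₁cos θ₁ + e sin θ₁) − (x₂cos θ₂ + e sin θ₂)]) = 28.9999 → r = 29
L² = (x₁ − r cos θ₁)² + (r sin θ₁ − e)² = 39600.9916 → L = 199.0000 → L = 199
check at θ₃=311°: x = 215.9180 (printed 215.9180) ✓

r = 29, L = 199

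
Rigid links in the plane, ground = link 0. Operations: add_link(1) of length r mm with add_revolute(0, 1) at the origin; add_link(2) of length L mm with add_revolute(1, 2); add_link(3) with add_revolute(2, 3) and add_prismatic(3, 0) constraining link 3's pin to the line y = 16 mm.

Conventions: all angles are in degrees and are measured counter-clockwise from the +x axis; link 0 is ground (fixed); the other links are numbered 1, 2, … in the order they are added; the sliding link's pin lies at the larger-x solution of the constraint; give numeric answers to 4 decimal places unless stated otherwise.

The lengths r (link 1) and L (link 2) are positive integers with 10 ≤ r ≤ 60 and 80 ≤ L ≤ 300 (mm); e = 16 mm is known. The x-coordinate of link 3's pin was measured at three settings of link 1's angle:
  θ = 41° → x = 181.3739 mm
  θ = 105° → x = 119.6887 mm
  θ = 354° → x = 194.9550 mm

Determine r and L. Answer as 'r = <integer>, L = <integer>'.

constraint per measurement: (x − r cos θ)² + (r sin θ − e)² = L²
subtracting the θ₁ and θ₂ equations cancels the r² and L² terms:
r = (x₁² − x₂²) / (2[(x₁cos θ₁ + e sin θ₁) − (x₂cos θ₂ + e sin θ₂)]) = 57.0000 → r = 57
L² = (x₁ − r cos θ₁)² + (r sin θ₁ − e)² = 19599.9933 → L = 140.0000 → L = 140
check at θ₃=354°: x = 194.9550 (printed 194.9550) ✓

r = 57, L = 140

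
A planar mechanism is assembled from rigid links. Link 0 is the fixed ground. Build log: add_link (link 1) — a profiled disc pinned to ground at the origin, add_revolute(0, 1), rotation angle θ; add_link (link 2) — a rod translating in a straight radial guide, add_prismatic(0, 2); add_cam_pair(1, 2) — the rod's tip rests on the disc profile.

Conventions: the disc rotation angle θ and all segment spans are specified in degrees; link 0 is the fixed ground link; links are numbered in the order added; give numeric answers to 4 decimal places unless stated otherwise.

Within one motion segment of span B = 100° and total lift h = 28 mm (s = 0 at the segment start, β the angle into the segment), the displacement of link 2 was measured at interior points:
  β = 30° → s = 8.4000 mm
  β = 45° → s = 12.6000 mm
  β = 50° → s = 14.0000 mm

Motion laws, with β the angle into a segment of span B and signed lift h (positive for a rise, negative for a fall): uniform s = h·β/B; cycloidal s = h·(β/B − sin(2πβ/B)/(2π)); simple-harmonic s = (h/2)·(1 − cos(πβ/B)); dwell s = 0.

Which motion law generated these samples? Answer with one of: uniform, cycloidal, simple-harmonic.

candidates at β/B = r: uniform s = h·r (linear in β); cycloidal s = h·(r − sin(2πr)/(2π)); simple-harmonic s = (h/2)(1 − cos(πr))
β=30°: printed 8.4000 | uniform 8.4000, cycloidal 4.1618, simple-harmonic 5.7710
β=45°: printed 12.6000 | uniform 12.6000, cycloidal 11.2229, simple-harmonic 11.8099
β=50°: printed 14.0000 | uniform 14.0000, cycloidal 14.0000, simple-harmonic 14.0000
only one law matches every sample → uniform

uniform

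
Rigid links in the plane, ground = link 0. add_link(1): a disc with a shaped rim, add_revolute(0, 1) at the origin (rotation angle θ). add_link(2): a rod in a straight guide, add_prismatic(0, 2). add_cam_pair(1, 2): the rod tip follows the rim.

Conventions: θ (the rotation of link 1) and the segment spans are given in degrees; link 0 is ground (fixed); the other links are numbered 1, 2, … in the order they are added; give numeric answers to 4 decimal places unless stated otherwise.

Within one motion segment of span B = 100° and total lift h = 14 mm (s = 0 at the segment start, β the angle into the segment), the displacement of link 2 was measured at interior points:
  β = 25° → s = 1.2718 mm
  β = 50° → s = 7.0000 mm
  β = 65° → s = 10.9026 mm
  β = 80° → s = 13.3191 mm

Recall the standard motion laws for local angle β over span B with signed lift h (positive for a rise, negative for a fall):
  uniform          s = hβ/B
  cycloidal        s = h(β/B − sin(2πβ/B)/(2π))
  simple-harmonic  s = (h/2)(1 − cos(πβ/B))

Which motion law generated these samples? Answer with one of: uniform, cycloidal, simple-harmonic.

candidates at β/B = r: uniform s = h·r (linear in β); cycloidal s = h·(r − sin(2πr)/(2π)); simple-harmonic s = (h/2)(1 − cos(πr))
β=25°: printed 1.2718 | uniform 3.5000, cycloidal 1.2718, simple-harmonic 2.0503
β=50°: printed 7.0000 | uniform 7.0000, cycloidal 7.0000, simple-harmonic 7.0000
β=65°: printed 10.9026 | uniform 9.1000, cycloidal 10.9026, simple-harmonic 10.1779
β=80°: printed 13.3191 | uniform 11.2000, cycloidal 13.3191, simple-harmonic 12.6631
only one law matches every sample → cycloidal

cycloidal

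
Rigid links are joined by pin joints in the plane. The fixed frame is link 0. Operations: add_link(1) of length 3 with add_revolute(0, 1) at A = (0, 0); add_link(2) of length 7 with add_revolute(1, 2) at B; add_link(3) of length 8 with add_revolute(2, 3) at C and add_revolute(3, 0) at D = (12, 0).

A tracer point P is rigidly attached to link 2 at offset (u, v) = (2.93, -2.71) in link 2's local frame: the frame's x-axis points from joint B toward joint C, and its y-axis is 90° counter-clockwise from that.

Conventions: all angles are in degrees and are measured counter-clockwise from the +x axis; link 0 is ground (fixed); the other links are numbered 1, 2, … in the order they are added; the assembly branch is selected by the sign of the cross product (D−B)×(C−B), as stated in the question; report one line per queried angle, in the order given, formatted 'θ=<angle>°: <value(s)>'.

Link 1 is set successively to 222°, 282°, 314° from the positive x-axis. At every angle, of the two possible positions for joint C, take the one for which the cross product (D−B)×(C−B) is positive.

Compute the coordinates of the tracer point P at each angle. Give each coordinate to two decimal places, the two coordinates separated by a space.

A=(0,0), D=(12.00,0)
θ=222°: B = A + 3.00·(cos222°, sin222°) = (-2.2294, -2.0074)
θ=222°: |BD| = 14.3703
θ=222°: circle(B,7.00) ∩ circle(D,8.00): a=6.6633, h=2.1450
θ=222°:   candidates: C₊=(4.0689,1.0474) cross=30.824; C₋=(4.6681,-3.2006) cross=-30.824
θ=222°:   branch + wants cross > 0 → take C=(4.0689,1.0474) (cross=30.824)
θ=222°: ex = (C−B)/|BC| = (0.8998,0.4364); ey = (-0.4364,0.8998)
θ=222°: P = B + 2.93·ex + -2.71·ey = (1.5895,-3.1671)
θ=282°: B = A + 3.00·(cos282°, sin282°) = (0.6237, -2.9344)
θ=282°: |BD| = 11.7486
θ=282°: circle(B,7.00) ∩ circle(D,8.00): a=5.2359, h=4.6460
θ=282°:   candidates: C₊=(4.5333,2.8720) cross=54.584; C₋=(6.8541,-6.1254) cross=-54.584
θ=282°:   branch + wants cross > 0 → take C=(4.5333,2.8720) (cross=54.584)
θ=282°: ex = (C−B)/|BC| = (0.5585,0.8295); ey = (-0.8295,0.5585)
θ=282°: P = B + 2.93·ex + -2.71·ey = (4.5081,-2.0176)
θ=314°: B = A + 3.00·(cos314°, sin314°) = (2.0840, -2.1580)
θ=314°: |BD| = 10.1481
θ=314°: circle(B,7.00) ∩ circle(D,8.00): a=4.3350, h=5.4961
θ=314°:   candidates: C₊=(5.1511,4.1343) cross=55.776; C₋=(7.4886,-6.6066) cross=-55.776
θ=314°:   branch + wants cross > 0 → take C=(5.1511,4.1343) (cross=55.776)
θ=314°: ex = (C−B)/|BC| = (0.4382,0.8989); ey = (-0.8989,0.4382)
θ=314°: P = B + 2.93·ex + -2.71·ey = (5.8038,-0.7117)

θ=222°: 1.59 -3.17
θ=282°: 4.51 -2.02
θ=314°: 5.80 -0.71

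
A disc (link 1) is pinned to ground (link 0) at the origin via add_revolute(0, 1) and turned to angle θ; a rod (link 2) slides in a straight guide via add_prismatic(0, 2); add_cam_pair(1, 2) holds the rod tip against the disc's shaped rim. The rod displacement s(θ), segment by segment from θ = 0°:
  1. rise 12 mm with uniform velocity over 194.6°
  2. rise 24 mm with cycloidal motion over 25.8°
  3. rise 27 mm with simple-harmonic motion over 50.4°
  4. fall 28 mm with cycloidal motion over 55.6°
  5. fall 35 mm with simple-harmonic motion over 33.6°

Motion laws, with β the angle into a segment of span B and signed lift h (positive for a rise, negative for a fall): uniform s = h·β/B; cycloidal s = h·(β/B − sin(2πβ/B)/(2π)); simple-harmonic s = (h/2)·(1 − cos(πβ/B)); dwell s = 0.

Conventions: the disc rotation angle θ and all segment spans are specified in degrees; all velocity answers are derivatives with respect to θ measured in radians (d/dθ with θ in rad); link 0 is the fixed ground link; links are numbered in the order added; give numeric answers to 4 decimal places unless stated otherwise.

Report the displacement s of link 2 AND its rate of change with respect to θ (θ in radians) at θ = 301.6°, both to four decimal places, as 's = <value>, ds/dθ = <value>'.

segment 1 (0° to 194.6°, uniform, h = 12) is passed completely: s = 0.0000 + (12) = 12.0000
segment 2 (194.6° to 220.4°, cycloidal, h = 24) is passed completely: s = 12.0000 + (24) = 36.0000
segment 3 (220.4° to 270.8°, simple-harmonic, h = 27) is passed completely: s = 36.0000 + (27) = 63.0000
θ = 301.6° falls in segment 4 (270.8° to 326.4°, cycloidal, h = -28): β = 301.6 − 270.8 = 30.8°, B = 55.6°; Δs = -28·(0.5540 − sin(2π·0.5540)/(2π)) = -16.9928; s = 63.0000 − 16.9928 = 46.0072
velocity in seg [270.8°–326.4°] (cycloidal), θ in radians: β = 30.8° = 0.5376 rad, B = 55.6° = 0.9704 rad; ds/dθ = (h/B)(1 − cos(2πβ/B)) = ((-28)/0.9704)(1 − cos(2π·0.5540)) = -56.065632 mm/rad

s = 46.0072, ds/dθ = -56.0656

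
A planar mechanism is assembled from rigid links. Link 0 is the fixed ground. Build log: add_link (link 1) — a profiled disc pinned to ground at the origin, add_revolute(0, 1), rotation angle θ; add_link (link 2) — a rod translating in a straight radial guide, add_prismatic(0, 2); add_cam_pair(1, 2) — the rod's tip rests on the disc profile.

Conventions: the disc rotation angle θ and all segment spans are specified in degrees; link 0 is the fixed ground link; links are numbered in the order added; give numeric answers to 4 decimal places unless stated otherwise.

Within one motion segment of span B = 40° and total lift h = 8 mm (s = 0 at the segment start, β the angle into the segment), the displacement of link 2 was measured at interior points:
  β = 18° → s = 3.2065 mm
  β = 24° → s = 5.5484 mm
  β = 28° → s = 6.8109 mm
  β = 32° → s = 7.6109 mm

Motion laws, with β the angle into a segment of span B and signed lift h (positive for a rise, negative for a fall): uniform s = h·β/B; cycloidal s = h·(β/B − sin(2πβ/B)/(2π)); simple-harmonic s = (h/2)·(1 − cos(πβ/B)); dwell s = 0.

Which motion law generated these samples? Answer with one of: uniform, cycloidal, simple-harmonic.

candidates at β/B = r: uniform s = h·r (linear in β); cycloidal s = h·(r − sin(2πr)/(2π)); simple-harmonic s = (h/2)(1 − cos(πr))
β=18°: printed 3.2065 | uniform 3.6000, cycloidal 3.2065, simple-harmonic 3.3743
β=24°: printed 5.5484 | uniform 4.8000, cycloidal 5.5484, simple-harmonic 5.2361
β=28°: printed 6.8109 | uniform 5.6000, cycloidal 6.8109, simple-harmonic 6.3511
β=32°: printed 7.6109 | uniform 6.4000, cycloidal 7.6109, simple-harmonic 7.2361
only one law matches every sample → cycloidal

cycloidal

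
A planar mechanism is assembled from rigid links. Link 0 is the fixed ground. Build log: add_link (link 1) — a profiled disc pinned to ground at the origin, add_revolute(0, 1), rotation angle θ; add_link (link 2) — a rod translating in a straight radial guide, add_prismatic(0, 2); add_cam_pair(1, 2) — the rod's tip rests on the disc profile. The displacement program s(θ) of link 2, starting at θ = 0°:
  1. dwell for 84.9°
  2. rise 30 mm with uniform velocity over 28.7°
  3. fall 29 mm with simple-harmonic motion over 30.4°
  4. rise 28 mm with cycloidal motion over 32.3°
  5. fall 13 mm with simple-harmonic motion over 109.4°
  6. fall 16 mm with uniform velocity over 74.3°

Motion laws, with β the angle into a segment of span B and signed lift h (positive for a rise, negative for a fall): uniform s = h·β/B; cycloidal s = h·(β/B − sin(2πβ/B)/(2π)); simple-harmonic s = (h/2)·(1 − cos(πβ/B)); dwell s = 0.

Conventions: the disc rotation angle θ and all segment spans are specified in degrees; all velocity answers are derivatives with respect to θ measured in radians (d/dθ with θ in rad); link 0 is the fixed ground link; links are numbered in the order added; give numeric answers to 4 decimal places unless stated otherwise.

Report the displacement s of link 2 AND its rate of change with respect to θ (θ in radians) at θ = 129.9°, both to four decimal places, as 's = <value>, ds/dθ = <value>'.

seg 1 [0°–84.9°] dwell: s stays 0.0000
seg 2 [84.9°–113.6°] uniform, h=30: full span → s += 30 → s = 30.0000
seg 3 [113.6°–144°] simple-harmonic, h=-29: θ=129.9° here. β=16.3, B=30.4. -29/2·(1 − cos(π·0.5362)) = -16.1448 → s = 13.8552
velocity in seg [113.6°–144°] (simple-harmonic), θ in radians: β = 16.3° = 0.2845 rad, B = 30.4° = 0.5306 rad; ds/dθ = (πh/(2B)) sin(πβ/B) = (π·(-29)/(2·0.5306)) sin(π·0.5362) = -85.301139 mm/rad

s = 13.8552, ds/dθ = -85.3011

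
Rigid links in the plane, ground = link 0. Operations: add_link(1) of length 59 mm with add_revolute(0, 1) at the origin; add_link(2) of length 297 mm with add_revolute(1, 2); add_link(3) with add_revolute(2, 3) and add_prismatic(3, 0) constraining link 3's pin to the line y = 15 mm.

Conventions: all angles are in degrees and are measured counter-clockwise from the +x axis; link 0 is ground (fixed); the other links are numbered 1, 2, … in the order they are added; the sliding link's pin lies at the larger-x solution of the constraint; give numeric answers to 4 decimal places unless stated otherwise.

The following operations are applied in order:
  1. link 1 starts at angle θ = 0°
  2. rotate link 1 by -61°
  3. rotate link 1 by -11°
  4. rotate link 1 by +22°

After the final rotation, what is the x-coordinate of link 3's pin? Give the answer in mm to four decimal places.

geometry: r = 59 mm, L = 297 mm, e = 15 mm; θ starts at 0°
rotate link 1 by -61°: θ ← 0° -61° = -61°
rotate link 1 by -11°: θ ← -61° -11° = -72°
rotate link 1 by +22°: θ ← -72° +22° = -50°
crank pin P = (r cos θ, r sin θ) = (37.924469, -45.196622)
h = r sin θ − e = -45.196622 − 15 = -60.196622
x = r cos θ + √(L² − h²) = 37.924469 + 290.835635 = 328.760104

328.7601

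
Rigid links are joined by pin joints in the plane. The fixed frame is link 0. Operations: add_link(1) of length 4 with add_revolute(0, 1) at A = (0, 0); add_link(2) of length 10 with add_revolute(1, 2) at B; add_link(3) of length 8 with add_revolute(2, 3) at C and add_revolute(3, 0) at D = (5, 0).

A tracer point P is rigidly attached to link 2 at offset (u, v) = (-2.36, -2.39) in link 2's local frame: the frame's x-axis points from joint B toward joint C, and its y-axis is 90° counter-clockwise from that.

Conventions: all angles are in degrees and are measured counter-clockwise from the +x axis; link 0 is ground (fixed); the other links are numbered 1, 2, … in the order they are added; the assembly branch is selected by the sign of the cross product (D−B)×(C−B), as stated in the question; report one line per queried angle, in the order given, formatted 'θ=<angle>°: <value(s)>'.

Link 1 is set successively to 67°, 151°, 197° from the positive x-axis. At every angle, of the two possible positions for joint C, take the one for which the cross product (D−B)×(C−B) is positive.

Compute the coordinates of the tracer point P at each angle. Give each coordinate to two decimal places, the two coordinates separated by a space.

A=(0,0), D=(5.00,0)
θ=67°: B = A + 4.00·(cos67°, sin67°) = (1.5629, 3.6820)
θ=67°: |BD| = 5.0369
θ=67°: circle(B,10.00) ∩ circle(D,8.00): a=6.0921, h=7.9301
θ=67°:   candidates: C₊=(11.5169,4.6400) cross=39.943; C₋=(-0.0769,-6.1826) cross=-39.943
θ=67°:   branch + wants cross > 0 → take C=(11.5169,4.6400) (cross=39.943)
θ=67°: ex = (C−B)/|BC| = (0.9954,0.0958); ey = (-0.0958,0.9954)
θ=67°: P = B + -2.36·ex + -2.39·ey = (-0.5573,1.0769)
θ=151°: B = A + 4.00·(cos151°, sin151°) = (-3.4985, 1.9392)
θ=151°: |BD| = 8.7169
θ=151°: circle(B,10.00) ∩ circle(D,8.00): a=6.4234, h=7.6642
θ=151°:   candidates: C₊=(4.4690,7.9824) cross=66.808; C₋=(1.0589,-6.9619) cross=-66.808
θ=151°:   branch + wants cross > 0 → take C=(4.4690,7.9824) (cross=66.808)
θ=151°: ex = (C−B)/|BC| = (0.7967,0.6043); ey = (-0.6043,0.7967)
θ=151°: P = B + -2.36·ex + -2.39·ey = (-3.9345,-1.3912)
θ=197°: B = A + 4.00·(cos197°, sin197°) = (-3.8252, -1.1695)
θ=197°: |BD| = 8.9024
θ=197°: circle(B,10.00) ∩ circle(D,8.00): a=6.4731, h=7.6223
θ=197°:   candidates: C₊=(1.5905,7.2371) cross=67.856; C₋=(3.5931,-7.8753) cross=-67.856
θ=197°:   branch + wants cross > 0 → take C=(1.5905,7.2371) (cross=67.856)
θ=197°: ex = (C−B)/|BC| = (0.5416,0.8407); ey = (-0.8407,0.5416)
θ=197°: P = B + -2.36·ex + -2.39·ey = (-3.0942,-4.4478)

θ=67°: -0.56 1.08
θ=151°: -3.93 -1.39
θ=197°: -3.09 -4.45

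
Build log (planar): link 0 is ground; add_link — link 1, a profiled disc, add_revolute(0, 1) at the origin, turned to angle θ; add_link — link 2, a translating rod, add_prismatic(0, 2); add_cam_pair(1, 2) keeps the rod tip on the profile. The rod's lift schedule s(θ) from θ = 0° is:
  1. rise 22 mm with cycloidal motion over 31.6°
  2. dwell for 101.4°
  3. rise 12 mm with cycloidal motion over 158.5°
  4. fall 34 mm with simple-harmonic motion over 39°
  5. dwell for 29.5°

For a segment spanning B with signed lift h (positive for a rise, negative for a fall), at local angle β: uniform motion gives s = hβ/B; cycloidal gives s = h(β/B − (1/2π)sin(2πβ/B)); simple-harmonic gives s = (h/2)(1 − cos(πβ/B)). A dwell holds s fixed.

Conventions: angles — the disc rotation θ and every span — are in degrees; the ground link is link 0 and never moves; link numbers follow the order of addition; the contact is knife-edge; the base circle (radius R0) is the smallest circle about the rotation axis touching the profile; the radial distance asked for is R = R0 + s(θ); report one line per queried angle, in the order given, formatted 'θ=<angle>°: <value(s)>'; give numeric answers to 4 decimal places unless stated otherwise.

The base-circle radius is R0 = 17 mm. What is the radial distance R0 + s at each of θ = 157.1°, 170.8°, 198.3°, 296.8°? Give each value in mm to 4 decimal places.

seg 1 [0°–31.6°] cycloidal, h=22: full span → s += 22 → s = 22.0000
seg 2 [31.6°–133°] dwell: s stays 22.0000
seg 3 [133°–291.5°] cycloidal, h=12: θ=157.1° here. β=24.1, B=158.5. 12·(0.1521 − sin(2π·0.1521)/(2π)) = 0.2652 → s = 22.2652
seg 3 [133°–291.5°] cycloidal, h=12: θ=170.8° here. β=37.8, B=158.5. 12·(0.2385 − sin(2π·0.2385)/(2π)) = 0.9570 → s = 22.9570
seg 3 [133°–291.5°] cycloidal, h=12: θ=198.3° here. β=65.3, B=158.5. 12·(0.4120 − sin(2π·0.4120)/(2π)) = 3.9407 → s = 25.9407
seg 3 [133°–291.5°] cycloidal, h=12: full span → s += 12 → s = 34.0000
seg 4 [291.5°–330.5°] simple-harmonic, h=-34: θ=296.8° here. β=5.3, B=39. -34/2·(1 − cos(π·0.1359)) = -1.5259 → s = 32.4741
θ=157.1°: R = R0 + s = 17 + 22.2652 = 39.2652
θ=170.8°: R = R0 + s = 17 + 22.9570 = 39.9570
θ=198.3°: R = R0 + s = 17 + 25.9407 = 42.9407
θ=296.8°: R = R0 + s = 17 + 32.4741 = 49.4741

θ=157.1°: 39.2652
θ=170.8°: 39.9570
θ=198.3°: 42.9407
θ=296.8°: 49.4741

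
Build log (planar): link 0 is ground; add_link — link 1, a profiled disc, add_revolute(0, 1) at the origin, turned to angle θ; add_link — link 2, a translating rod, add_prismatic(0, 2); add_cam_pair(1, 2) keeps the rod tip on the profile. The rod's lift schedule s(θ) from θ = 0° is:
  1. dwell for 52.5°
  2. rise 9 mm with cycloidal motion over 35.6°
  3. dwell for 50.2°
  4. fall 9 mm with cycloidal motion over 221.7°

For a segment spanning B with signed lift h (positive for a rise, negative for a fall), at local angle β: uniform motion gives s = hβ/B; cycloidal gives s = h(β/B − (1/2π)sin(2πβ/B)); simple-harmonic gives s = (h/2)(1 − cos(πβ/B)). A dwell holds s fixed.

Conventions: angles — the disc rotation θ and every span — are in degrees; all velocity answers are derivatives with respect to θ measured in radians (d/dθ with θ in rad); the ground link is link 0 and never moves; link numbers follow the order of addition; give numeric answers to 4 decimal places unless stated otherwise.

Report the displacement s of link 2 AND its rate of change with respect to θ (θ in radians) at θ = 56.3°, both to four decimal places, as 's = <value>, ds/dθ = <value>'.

seg 1 [0°–52.5°] dwell: s stays 0.0000
seg 2 [52.5°–88.1°] cycloidal, h=9: θ=56.3° here. β=3.8, B=35.6. 9·(0.1067 − sin(2π·0.1067)/(2π)) = 0.0704 → s = 0.0704
velocity in seg [52.5°–88.1°] (cycloidal), θ in radians: β = 3.8° = 0.0663 rad, B = 35.6° = 0.6213 rad; ds/dθ = (h/B)(1 − cos(2πβ/B)) = (9/0.6213)(1 − cos(2π·0.1067)) = 3.137412 mm/rad

s = 0.0704, ds/dθ = 3.1374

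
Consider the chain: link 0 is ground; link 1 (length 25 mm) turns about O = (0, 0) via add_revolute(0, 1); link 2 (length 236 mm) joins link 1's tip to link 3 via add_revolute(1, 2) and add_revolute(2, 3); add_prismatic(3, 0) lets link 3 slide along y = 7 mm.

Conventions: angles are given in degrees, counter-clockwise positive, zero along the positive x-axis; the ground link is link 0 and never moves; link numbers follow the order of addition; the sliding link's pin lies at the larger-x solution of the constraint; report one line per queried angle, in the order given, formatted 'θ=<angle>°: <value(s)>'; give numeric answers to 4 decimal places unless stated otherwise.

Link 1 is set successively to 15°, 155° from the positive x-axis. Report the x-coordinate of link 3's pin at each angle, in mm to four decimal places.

geometry: r = 25 mm, L = 236 mm, e = 7 mm
θ=15°: crank pin P = (r cos θ, r sin θ) = (24.148146, 6.470476)
θ=15°: h = r sin θ − e = 6.470476 − 7 = -0.529524
θ=15°: x = r cos θ + √(L² − h²) = 24.148146 + 235.999406 = 260.147552
θ=155°: crank pin P = (r cos θ, r sin θ) = (-22.657695, 10.565457)
θ=155°: h = r sin θ − e = 10.565457 − 7 = 3.565457
θ=155°: x = r cos θ + √(L² − h²) = -22.657695 + 235.973065 = 213.315371

θ=15°: 260.1476
θ=155°: 213.3154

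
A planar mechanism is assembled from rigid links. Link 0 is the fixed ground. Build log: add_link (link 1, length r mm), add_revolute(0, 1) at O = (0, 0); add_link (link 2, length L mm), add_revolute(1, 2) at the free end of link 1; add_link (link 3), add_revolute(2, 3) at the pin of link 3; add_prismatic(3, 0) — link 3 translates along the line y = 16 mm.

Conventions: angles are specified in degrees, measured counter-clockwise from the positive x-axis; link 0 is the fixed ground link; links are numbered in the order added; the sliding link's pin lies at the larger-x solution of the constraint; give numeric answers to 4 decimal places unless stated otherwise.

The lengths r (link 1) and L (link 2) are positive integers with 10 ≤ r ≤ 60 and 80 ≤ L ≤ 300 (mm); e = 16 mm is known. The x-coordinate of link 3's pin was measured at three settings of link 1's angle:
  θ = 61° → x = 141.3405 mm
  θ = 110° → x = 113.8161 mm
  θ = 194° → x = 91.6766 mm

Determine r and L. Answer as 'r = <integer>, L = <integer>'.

constraint per measurement: (x − r cos θ)² + (r sin θ − e)² = L²
subtracting the θ₁ and θ₂ equations cancels the r² and L² terms:
r = (x₁² − x₂²) / (2[(x₁cos θ₁ + e sin θ₁) − (x₂cos θ₂ + e sin θ₂)]) = 33.0000 → r = 33
L² = (x₁ − r cos θ₁)² + (r sin θ₁ − e)² = 15876.0051 → L = 126.0000 → L = 126
check at θ₃=194°: x = 91.6766 (printed 91.6766) ✓

r = 33, L = 126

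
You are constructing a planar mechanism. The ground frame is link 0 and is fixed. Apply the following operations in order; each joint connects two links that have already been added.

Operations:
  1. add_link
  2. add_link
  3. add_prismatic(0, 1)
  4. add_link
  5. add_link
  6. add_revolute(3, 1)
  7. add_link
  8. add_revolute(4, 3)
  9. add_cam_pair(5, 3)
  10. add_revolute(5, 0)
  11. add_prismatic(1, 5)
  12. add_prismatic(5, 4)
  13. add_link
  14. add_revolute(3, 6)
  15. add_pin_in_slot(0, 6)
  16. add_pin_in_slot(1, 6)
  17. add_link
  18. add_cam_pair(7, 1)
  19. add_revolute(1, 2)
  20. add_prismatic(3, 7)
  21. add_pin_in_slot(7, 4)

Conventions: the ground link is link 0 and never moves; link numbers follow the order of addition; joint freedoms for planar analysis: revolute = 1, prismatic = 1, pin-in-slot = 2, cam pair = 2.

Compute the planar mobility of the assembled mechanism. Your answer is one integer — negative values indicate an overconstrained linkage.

ground; <1,0,0>
#1 <2,0,0>
#2 <3,0,0>
P:0↔1 J1 <3,1,0>
#3 <4,1,0>
#4 <5,1,0>
R:3↔1 J1 <5,2,0>
#5 <6,2,0>
R:4↔3 J1 <6,3,0>
C:5↔3 J2 <6,3,1>
R:5↔0 J1 <6,4,1>
P:1↔5 J1 <6,5,1>
P:5↔4 J1 <6,6,1>
#6 <7,6,1>
R:3↔6 J1 <7,7,1>
PS:0↔6 J2 <7,7,2>
PS:1↔6 J2 <7,7,3>
#7 <8,7,3>
C:7↔1 J2 <8,7,4>
R:1↔2 J1 <8,8,4>
P:3↔7 J1 <8,9,4>
PS:7↔4 J2 <8,9,5>
3×7 − 2×9 − 1×5 = -2

M = -2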